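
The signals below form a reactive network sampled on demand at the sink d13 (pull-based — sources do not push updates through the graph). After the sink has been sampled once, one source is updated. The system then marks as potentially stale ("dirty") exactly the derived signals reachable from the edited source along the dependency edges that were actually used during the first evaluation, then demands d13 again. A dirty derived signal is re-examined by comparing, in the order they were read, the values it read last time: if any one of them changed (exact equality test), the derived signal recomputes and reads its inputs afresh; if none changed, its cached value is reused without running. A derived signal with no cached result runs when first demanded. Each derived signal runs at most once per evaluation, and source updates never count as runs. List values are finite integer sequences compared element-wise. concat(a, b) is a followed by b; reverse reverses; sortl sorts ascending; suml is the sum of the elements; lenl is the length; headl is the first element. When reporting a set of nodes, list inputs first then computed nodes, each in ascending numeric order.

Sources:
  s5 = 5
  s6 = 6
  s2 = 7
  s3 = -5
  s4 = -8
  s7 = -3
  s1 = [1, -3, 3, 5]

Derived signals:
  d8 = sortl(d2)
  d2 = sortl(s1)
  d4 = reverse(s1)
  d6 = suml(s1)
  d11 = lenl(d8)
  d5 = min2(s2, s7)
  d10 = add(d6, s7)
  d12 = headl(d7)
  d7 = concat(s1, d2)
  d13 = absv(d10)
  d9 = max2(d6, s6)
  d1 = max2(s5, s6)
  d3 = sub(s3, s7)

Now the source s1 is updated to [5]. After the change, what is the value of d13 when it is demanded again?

d13 now evaluates to 2.

Initial pass — values computed on the first demand:
  d6 = suml([1, -3, 3, 5]) = 6
  d10 = add(6, -3) = 3
  d13 = absv(3) = 3

Second demand — change propagation:
  d6: re-runs because s1 [1, -3, 3, 5]->[5]; new result 5.
  d10: re-runs because d6 6->5; new result 2.
  d13: re-runs because d10 3->2; new result 2.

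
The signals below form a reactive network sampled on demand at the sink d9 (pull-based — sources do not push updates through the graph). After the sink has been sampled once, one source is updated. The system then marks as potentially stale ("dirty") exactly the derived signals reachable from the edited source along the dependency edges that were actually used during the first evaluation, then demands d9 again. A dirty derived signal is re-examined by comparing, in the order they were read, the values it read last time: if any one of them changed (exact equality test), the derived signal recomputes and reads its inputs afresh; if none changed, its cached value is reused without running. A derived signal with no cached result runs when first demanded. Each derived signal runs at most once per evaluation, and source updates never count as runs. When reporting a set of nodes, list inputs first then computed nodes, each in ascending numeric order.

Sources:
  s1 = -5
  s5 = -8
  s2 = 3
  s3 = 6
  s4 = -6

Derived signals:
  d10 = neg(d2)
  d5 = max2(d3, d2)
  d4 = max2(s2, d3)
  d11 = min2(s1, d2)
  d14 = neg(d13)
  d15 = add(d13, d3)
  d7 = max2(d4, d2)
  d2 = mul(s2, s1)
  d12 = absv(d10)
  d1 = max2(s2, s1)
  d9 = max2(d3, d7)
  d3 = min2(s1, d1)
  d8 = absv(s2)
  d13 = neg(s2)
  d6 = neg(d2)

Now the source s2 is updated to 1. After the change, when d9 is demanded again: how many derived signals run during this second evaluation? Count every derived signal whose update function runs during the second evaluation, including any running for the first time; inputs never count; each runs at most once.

Run set: d1, d2, d3, d4, d7, d9 (6 run).

Initial pass — values computed on the first demand:
  d1 = max2(3, -5) = 3
  d2 = mul(3, -5) = -15
  d3 = min2(-5, 3) = -5
  d4 = max2(3, -5) = 3
  d7 = max2(3, -15) = 3
  d9 = max2(-5, 3) = 3

Second demand — change propagation:
  d1: re-runs because s2 3->1; new result 1.
  d2: re-runs because s2 3->1; new result -5.
  d3: re-runs because d1 3->1; new result -5 (unchanged).
  d4: re-runs because s2 3->1; new result 1.
  d7: re-runs because d4 3->1; d2 -15->-5; new result 1.
  d9: re-runs because d7 3->1; new result 1.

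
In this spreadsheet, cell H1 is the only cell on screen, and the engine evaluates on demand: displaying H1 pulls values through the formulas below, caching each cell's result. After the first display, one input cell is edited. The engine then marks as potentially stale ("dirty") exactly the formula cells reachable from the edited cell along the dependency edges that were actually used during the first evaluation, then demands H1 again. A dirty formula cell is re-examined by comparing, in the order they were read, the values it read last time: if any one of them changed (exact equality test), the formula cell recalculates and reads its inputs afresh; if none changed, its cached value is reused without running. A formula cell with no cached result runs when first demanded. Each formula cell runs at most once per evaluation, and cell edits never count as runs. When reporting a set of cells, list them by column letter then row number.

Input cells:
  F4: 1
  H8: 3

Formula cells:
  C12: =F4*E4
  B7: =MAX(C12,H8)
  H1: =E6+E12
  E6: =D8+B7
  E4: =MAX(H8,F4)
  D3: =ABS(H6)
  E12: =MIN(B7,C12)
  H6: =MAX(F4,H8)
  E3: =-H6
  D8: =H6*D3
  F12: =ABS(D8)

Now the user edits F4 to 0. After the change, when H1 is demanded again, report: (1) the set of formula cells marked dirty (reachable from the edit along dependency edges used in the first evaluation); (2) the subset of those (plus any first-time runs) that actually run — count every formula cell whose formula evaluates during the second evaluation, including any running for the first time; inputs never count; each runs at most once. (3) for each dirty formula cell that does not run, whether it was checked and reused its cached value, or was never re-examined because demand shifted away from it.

Dirty set: B7, C12, D3, D8, E4, E6, E12, H1, H6.
Run set: B7, C12, E4, E12, H1, H6 (6 run).
Re-examined without running (cache reused): D3, D8, E6.
The important point: at D3 every value read last time is unchanged, so the dirty flag clears without a run.

Initial pass — values computed on the first demand:
  E4 = MAX(3, 1) = 3
  C12 = 1 * 3 = 3
  B7 = MAX(3, 3) = 3
  E12 = MIN(3, 3) = 3
  H6 = MAX(1, 3) = 3
  D3 = ABS(3) = 3
  D8 = 3 * 3 = 9
  E6 = 9 + 3 = 12
  H1 = 12 + 3 = 15

Second demand — change propagation:
  E4: re-runs because F4 1->0; new result 3 (unchanged).
  C12: re-runs because F4 1->0; new result 0.
  B7: re-runs because C12 3->0; new result 3 (unchanged).
  E12: re-runs because C12 3->0; new result 0.
  H6: re-runs because F4 1->0; new result 3 (unchanged).
  D3: re-examined; everything it read last time is the same (H6 unchanged) — cache 3 kept, no run.
  D8: re-examined; everything it read last time is the same (H6 unchanged, D3 unchanged) — cache 9 kept, no run.
  E6: re-examined; everything it read last time is the same (D8 unchanged, B7 unchanged) — cache 12 kept, no run.
  H1: re-runs because E12 3->0; new result 12.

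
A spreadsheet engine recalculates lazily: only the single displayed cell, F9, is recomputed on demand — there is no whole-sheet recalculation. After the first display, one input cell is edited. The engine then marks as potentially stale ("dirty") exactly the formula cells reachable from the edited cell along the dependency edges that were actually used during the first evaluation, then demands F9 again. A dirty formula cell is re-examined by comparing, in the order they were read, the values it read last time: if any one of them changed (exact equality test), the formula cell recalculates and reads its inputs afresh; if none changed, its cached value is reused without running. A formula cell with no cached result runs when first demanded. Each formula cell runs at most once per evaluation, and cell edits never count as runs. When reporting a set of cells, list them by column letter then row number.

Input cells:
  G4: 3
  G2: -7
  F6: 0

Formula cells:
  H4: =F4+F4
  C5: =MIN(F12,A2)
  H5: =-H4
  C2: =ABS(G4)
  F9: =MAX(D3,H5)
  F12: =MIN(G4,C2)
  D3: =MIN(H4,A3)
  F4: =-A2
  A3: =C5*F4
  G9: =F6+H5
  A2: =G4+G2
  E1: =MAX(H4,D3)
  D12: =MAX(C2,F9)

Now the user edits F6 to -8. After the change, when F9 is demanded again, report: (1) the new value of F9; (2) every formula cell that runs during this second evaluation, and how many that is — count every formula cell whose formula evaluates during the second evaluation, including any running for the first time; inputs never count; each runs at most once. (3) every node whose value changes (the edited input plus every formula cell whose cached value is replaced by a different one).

First evaluation (everything demanded from the output):
  A2 = 3 + -7 = -4
  C2 = ABS(3) = 3
  F4 = -(-4) = 4
  F12 = MIN(3, 3) = 3
  C5 = MIN(3, -4) = -4
  A3 = -4 * 4 = -16
  H4 = 4 + 4 = 8
  D3 = MIN(8, -16) = -16
  H5 = -(8) = -8
  F9 = MAX(-16, -8) = -8

Propagation after the edit:
  F6 feeds no computation that the output demands — nothing is marked dirty and nothing runs.

Key observation: F6 is never demanded by the output, so the edit triggers no recomputation at all.

New value of F9: -8.
Formula cells that run: none — 0 in total.
Values that change: F6.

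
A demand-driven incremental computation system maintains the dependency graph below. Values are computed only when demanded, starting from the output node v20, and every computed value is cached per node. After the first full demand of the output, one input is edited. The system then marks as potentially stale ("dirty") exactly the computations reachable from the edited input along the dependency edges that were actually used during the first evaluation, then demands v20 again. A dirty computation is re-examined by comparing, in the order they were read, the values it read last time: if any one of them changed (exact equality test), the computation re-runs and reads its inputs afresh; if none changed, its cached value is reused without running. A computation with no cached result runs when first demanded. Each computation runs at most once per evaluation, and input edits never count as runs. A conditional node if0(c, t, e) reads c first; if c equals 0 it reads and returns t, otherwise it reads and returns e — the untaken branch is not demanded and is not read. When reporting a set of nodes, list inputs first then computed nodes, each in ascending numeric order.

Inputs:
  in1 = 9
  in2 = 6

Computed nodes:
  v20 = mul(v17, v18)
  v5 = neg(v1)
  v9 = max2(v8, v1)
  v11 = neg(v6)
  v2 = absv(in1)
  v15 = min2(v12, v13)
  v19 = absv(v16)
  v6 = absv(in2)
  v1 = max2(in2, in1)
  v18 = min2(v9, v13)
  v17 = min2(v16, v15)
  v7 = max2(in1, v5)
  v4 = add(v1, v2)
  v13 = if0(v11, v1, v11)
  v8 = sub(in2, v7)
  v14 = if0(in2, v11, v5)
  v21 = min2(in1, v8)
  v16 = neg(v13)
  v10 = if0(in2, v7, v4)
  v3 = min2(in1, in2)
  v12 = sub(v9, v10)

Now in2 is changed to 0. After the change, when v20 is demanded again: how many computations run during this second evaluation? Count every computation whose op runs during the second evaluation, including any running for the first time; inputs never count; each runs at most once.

First evaluation (everything demanded from the output):
  v1 = max2(6, 9) = 9
  v2 = absv(9) = 9
  v4 = add(9, 9) = 18
  v5 = neg(9) = -9
  v6 = absv(6) = 6
  v7 = max2(9, -9) = 9
  v8 = sub(6, 9) = -3
  v9 = max2(-3, 9) = 9
  v10 = if0(in2=6 -> else branch v4) = 18
  v11 = neg(6) = -6
  v12 = sub(9, 18) = -9
  v13 = if0(v11=-6 -> else branch v11) = -6
  v15 = min2(-9, -6) = -9
  v16 = neg(-6) = 6
  v17 = min2(6, -9) = -9
  v18 = min2(9, -6) = -6
  v20 = mul(-9, -6) = 54

Propagation after the edit:
  v1: runs — in2 6->0; result 9 (same value as before).
  v4: marked dirty but never re-examined — demand shifted away from it.
  v5: checked — values it read are unchanged (v1 unchanged); reused cached -9 without running.
  v6: runs — in2 6->0; result 0.
  v7: checked — values it read are unchanged (in1 unchanged, v5 unchanged); reused cached 9 without running.
  v8: runs — in2 6->0; result -9.
  v9: runs — v8 -3->-9; result 9 (same value as before).
  v10: runs — in2 6->0; result 9.
  v11: runs — v6 6->0; result 0.
  v12: runs — v10 18->9; result 0.
  v13: runs — v11 -6->0; v11 -6->0; result 9.
  v15: runs — v12 -9->0; v13 -6->9; result 0.
  v16: runs — v13 -6->9; result -9.
  v17: runs — v16 6->-9; v15 -9->0; result -9 (same value as before).
  v18: runs — v13 -6->9; result 9.
  v20: runs — v18 -6->9; result -81.

Key observation: a condition flipped, so demand moved to the other branch — v4 is never re-examined.

Computations that run: v1, v6, v8, v9, v10, v11, v12, v13, v15, v16, v17, v18, v20 — 13 in total.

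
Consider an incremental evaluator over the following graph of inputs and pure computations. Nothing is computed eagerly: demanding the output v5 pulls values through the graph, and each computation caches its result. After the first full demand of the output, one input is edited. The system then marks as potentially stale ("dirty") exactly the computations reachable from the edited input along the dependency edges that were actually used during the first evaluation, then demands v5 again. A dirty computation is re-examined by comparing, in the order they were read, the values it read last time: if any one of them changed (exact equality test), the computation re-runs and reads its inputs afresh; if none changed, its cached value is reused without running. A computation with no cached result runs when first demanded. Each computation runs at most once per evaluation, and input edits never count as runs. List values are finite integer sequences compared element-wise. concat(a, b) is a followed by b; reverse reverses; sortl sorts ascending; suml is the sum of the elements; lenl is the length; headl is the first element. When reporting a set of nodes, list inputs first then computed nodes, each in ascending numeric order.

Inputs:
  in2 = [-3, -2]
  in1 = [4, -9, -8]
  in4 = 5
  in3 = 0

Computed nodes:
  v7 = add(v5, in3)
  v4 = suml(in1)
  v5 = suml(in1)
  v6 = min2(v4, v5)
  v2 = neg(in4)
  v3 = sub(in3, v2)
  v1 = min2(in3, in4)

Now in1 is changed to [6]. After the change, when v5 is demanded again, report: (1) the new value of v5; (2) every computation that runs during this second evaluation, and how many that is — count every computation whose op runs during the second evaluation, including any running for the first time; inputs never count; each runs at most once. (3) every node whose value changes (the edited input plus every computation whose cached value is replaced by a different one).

Initial pass — values computed on the first demand:
  v5 = suml([4, -9, -8]) = -13

Second demand — change propagation:
  v5: re-runs because in1 [4, -9, -8]->[6]; new result 6.

v5 now evaluates to 6.
Run set: v5 (1 run).
Changed values: in1, v5.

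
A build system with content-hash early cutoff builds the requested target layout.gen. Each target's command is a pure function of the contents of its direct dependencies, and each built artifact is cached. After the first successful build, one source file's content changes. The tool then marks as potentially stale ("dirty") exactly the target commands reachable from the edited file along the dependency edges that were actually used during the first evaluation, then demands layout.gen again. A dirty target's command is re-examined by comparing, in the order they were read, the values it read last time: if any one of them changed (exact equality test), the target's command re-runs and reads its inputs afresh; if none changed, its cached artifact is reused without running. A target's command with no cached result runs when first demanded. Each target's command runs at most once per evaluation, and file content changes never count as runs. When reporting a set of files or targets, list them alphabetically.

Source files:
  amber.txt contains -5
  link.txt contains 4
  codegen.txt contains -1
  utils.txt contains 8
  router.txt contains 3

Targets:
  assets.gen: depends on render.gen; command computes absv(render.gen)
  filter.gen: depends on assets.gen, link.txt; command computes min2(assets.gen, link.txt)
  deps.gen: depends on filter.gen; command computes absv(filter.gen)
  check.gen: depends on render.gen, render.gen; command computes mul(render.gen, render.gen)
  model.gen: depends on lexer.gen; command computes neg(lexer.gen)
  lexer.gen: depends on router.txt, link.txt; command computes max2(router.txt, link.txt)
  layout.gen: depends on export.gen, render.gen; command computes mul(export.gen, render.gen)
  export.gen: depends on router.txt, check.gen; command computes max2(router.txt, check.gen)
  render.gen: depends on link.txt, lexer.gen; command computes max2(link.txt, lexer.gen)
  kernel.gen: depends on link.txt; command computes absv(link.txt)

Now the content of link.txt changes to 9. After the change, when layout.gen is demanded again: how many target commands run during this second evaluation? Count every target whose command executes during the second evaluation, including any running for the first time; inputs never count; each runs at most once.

Target commands that run: check.gen, export.gen, layout.gen, lexer.gen, render.gen — 5 in total.

First evaluation (everything demanded from the output):
  lexer.gen = max2(3, 4) = 4
  render.gen = max2(4, 4) = 4
  check.gen = mul(4, 4) = 16
  export.gen = max2(3, 16) = 16
  layout.gen = mul(16, 4) = 64

Propagation after the edit:
  lexer.gen: runs — link.txt 4->9; result 9.
  render.gen: runs — link.txt 4->9; lexer.gen 4->9; result 9.
  check.gen: runs — render.gen 4->9; render.gen 4->9; result 81.
  export.gen: runs — check.gen 16->81; result 81.
  layout.gen: runs — export.gen 16->81; render.gen 4->9; result 729.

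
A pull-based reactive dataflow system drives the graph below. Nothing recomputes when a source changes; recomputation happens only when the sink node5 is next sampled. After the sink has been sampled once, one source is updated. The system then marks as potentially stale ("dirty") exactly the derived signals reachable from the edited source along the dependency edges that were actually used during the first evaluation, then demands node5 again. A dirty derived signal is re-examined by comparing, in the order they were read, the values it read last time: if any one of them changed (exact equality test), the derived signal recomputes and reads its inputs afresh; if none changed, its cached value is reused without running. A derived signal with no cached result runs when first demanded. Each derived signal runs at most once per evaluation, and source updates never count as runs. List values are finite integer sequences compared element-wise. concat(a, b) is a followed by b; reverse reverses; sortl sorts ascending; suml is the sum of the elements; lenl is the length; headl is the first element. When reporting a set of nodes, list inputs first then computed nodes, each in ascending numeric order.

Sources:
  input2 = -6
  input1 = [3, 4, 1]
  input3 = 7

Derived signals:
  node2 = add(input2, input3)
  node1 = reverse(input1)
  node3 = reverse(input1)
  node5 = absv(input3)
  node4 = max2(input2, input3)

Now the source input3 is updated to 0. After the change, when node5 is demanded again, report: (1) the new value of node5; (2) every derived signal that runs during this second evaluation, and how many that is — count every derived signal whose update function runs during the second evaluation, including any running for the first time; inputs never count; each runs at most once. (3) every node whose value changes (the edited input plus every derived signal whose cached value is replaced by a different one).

First evaluation (everything demanded from the output):
  node5 = absv(7) = 7

Propagation after the edit:
  node5: runs — input3 7->0; result 0.

New value of node5: 0.
Derived signals that run: node5 — 1 in total.
Values that change: input3, node5.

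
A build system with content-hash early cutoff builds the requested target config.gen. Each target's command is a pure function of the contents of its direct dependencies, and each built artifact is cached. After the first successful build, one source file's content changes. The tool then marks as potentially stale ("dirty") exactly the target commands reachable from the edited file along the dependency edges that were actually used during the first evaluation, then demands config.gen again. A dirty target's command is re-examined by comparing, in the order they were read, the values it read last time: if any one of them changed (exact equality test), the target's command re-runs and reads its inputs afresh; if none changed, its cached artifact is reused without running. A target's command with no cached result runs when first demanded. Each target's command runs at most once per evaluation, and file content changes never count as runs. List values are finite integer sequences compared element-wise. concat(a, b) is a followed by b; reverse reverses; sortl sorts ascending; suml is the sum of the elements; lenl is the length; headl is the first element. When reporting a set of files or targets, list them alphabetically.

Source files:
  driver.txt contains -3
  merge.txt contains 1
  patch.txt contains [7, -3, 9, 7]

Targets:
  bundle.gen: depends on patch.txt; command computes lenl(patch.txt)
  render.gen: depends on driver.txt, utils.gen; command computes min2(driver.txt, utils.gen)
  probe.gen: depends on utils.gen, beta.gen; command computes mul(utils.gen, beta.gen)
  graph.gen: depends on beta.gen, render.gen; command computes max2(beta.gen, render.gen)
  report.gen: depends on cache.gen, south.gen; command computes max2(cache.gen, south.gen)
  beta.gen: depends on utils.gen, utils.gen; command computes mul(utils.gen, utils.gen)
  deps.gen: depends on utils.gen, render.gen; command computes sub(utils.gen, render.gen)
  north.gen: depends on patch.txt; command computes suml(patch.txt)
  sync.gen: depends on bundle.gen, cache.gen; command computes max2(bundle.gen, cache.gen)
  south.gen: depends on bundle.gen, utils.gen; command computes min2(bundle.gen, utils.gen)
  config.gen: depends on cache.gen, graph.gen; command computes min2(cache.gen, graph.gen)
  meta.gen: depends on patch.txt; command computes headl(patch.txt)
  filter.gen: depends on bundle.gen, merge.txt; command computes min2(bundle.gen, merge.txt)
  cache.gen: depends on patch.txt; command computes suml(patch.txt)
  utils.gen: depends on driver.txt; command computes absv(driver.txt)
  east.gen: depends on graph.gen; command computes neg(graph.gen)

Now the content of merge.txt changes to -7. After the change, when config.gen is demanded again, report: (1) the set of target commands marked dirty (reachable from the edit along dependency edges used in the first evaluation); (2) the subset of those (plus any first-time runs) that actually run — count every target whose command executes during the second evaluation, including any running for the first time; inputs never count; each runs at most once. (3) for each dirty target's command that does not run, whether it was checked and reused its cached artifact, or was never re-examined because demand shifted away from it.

First evaluation (everything demanded from the output):
  cache.gen = suml([7, -3, 9, 7]) = 20
  utils.gen = absv(-3) = 3
  beta.gen = mul(3, 3) = 9
  render.gen = min2(-3, 3) = -3
  graph.gen = max2(9, -3) = 9
  config.gen = min2(20, 9) = 9

Propagation after the edit:
  merge.txt feeds no computation that the output demands — nothing is marked dirty and nothing runs.

Key observation: merge.txt is never demanded by the output, so the edit triggers no recomputation at all.

Marked dirty: none.
Target commands that run: none — 0 in total.
Every dirty target's command ran.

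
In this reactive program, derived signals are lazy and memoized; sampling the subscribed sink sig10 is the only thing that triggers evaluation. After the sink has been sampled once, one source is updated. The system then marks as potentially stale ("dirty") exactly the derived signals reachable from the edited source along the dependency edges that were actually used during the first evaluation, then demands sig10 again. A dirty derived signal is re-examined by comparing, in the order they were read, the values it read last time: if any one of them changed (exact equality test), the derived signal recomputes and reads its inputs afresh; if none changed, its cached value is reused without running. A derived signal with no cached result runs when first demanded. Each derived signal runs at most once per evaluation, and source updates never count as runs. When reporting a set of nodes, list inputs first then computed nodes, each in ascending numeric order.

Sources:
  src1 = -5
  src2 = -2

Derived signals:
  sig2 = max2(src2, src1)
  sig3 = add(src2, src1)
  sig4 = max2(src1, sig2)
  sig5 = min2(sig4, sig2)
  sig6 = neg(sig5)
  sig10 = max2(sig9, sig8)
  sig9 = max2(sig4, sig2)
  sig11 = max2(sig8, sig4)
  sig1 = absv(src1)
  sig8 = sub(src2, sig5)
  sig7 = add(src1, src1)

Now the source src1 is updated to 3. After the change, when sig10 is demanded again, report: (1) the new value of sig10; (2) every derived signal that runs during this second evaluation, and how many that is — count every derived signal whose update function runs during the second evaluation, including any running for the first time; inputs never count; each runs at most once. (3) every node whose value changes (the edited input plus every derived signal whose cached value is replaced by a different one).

First demand of the output computes:
  sig2 = max2(-2, -5) = -2
  sig4 = max2(-5, -2) = -2
  sig5 = min2(-2, -2) = -2
  sig8 = sub(-2, -2) = 0
  sig9 = max2(-2, -2) = -2
  sig10 = max2(-2, 0) = 0

After the edit, cleaning proceeds:
  sig2: a read changed (src1 -5->3) — executes, giving 3.
  sig4: a read changed (src1 -5->3; sig2 -2->3) — executes, giving 3.
  sig5: a read changed (sig4 -2->3; sig2 -2->3) — executes, giving 3.
  sig8: a read changed (sig5 -2->3) — executes, giving -5.
  sig9: a read changed (sig4 -2->3; sig2 -2->3) — executes, giving 3.
  sig10: a read changed (sig9 -2->3; sig8 0->-5) — executes, giving 3.

Demanding sig10 again yields 3.
6 derived signals run: sig2, sig4, sig5, sig8, sig9, sig10.
The nodes whose values change: src1, sig2, sig4, sig5, sig8, sig9, sig10.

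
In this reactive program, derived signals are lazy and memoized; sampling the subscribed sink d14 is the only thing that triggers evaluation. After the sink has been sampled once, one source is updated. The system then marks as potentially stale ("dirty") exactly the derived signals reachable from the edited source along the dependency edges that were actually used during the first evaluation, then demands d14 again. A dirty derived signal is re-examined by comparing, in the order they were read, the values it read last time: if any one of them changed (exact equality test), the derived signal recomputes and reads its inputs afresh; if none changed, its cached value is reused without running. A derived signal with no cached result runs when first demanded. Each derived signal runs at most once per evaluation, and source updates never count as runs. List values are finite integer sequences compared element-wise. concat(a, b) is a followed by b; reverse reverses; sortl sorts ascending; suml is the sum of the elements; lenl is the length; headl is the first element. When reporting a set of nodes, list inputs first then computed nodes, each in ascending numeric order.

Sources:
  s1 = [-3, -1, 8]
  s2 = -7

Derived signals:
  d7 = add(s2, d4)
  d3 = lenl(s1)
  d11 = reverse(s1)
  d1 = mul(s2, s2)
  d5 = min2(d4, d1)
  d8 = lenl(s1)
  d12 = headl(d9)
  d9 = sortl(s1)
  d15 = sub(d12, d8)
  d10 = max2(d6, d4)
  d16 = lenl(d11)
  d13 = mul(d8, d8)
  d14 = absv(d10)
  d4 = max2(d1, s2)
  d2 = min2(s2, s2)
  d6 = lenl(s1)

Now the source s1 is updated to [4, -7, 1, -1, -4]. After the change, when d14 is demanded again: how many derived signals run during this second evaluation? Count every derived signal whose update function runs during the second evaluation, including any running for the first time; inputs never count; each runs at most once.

2 derived signals run: d6, d10.
Note the absorption at d10: it re-runs yet its value is the same, leaving the output's value untouched.

First demand of the output computes:
  d1 = mul(-7, -7) = 49
  d4 = max2(49, -7) = 49
  d6 = lenl([-3, -1, 8]) = 3
  d10 = max2(3, 49) = 49
  d14 = absv(49) = 49

After the edit, cleaning proceeds:
  d6: a read changed (s1 [-3, -1, 8]->[4, -7, 1, -1, -4]) — executes, giving 5.
  d10: a read changed (d6 3->5) — executes, giving 49 — identical to its old value.
  d14: dirty, but its reads are unchanged (d10 unchanged); cached 49 stands.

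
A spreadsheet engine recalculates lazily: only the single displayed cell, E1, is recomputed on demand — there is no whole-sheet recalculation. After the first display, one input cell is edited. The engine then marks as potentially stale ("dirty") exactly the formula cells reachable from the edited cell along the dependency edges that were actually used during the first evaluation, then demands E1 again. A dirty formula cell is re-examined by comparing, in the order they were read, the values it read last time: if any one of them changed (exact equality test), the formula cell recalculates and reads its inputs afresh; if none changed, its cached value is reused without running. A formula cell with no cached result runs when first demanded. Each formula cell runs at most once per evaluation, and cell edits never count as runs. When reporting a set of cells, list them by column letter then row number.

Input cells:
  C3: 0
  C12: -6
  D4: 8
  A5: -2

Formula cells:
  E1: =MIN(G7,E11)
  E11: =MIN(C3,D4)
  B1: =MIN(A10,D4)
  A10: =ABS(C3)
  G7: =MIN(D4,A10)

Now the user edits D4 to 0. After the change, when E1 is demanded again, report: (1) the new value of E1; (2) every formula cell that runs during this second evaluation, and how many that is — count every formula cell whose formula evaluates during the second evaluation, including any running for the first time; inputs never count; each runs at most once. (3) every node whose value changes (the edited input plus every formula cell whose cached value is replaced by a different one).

New value of E1: 0.
Formula cells that run: E11, G7 — 2 in total.
Values that change: D4.
Key observation: the cutoff stops propagation at E1 — its inputs' values are unchanged, so it reuses its cache.

First evaluation (everything demanded from the output):
  A10 = ABS(0) = 0
  E11 = MIN(0, 8) = 0
  G7 = MIN(8, 0) = 0
  E1 = MIN(0, 0) = 0

Propagation after the edit:
  E11: runs — D4 8->0; result 0 (same value as before).
  G7: runs — D4 8->0; result 0 (same value as before).
  E1: checked — values it read are unchanged (G7 unchanged, E11 unchanged); reused cached 0 without running.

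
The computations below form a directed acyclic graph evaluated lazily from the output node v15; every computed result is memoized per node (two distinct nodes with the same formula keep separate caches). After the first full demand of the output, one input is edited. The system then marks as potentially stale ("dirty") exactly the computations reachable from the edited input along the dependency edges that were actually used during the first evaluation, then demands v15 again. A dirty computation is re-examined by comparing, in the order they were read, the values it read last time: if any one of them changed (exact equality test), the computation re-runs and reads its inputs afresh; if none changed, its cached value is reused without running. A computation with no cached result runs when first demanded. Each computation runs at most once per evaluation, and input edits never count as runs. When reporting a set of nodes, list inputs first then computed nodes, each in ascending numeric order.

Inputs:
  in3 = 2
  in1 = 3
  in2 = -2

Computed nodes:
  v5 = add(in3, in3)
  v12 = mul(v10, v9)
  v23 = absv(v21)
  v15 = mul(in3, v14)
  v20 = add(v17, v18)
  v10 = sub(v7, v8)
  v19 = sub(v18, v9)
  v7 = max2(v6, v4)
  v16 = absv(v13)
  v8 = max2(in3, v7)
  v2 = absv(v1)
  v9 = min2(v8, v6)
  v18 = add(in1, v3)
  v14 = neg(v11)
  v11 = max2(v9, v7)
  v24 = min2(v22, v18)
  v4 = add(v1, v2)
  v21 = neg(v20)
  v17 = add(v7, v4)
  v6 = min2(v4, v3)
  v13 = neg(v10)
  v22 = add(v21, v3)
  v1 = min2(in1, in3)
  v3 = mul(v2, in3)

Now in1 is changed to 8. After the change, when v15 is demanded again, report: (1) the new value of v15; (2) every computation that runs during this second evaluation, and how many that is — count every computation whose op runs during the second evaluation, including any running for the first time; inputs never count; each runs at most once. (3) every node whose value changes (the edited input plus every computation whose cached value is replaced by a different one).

Demanding v15 again yields -8.
1 computations run: v1.
The nodes whose values change: in1.
Note the absorption at v1: it re-runs yet its value is the same, leaving the output's value untouched.

First demand of the output computes:
  v1 = min2(3, 2) = 2
  v2 = absv(2) = 2
  v3 = mul(2, 2) = 4
  v4 = add(2, 2) = 4
  v6 = min2(4, 4) = 4
  v7 = max2(4, 4) = 4
  v8 = max2(2, 4) = 4
  v9 = min2(4, 4) = 4
  v11 = max2(4, 4) = 4
  v14 = neg(4) = -4
  v15 = mul(2, -4) = -8

After the edit, cleaning proceeds:
  v1: a read changed (in1 3->8) — executes, giving 2 — identical to its old value.
  v2: dirty, but its reads are unchanged (v1 unchanged); cached 2 stands.
  v3: dirty, but its reads are unchanged (v2 unchanged, in3 unchanged); cached 4 stands.
  v4: dirty, but its reads are unchanged (v1 unchanged, v2 unchanged); cached 4 stands.
  v6: dirty, but its reads are unchanged (v4 unchanged, v3 unchanged); cached 4 stands.
  v7: dirty, but its reads are unchanged (v6 unchanged, v4 unchanged); cached 4 stands.
  v8: dirty, but its reads are unchanged (in3 unchanged, v7 unchanged); cached 4 stands.
  v9: dirty, but its reads are unchanged (v8 unchanged, v6 unchanged); cached 4 stands.
  v11: dirty, but its reads are unchanged (v9 unchanged, v7 unchanged); cached 4 stands.
  v14: dirty, but its reads are unchanged (v11 unchanged); cached -4 stands.
  v15: dirty, but its reads are unchanged (in3 unchanged, v14 unchanged); cached -8 stands.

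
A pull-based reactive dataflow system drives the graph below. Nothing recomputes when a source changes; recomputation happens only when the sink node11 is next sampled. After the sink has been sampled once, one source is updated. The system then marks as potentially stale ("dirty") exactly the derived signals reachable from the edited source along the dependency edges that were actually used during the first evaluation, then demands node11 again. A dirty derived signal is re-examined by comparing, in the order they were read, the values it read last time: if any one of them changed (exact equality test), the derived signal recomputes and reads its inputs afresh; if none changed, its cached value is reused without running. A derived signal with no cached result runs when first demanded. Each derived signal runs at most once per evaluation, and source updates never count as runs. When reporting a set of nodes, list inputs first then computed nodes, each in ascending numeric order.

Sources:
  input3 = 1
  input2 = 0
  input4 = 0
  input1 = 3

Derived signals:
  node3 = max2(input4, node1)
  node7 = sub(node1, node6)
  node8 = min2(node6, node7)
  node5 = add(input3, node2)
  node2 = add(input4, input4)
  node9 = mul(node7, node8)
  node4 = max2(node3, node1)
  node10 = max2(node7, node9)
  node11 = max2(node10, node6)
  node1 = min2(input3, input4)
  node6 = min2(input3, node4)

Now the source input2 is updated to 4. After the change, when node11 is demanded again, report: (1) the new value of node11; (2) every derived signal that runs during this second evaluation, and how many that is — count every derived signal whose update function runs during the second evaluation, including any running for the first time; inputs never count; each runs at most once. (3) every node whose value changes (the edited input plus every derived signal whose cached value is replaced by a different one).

First evaluation (everything demanded from the output):
  node1 = min2(1, 0) = 0
  node3 = max2(0, 0) = 0
  node4 = max2(0, 0) = 0
  node6 = min2(1, 0) = 0
  node7 = sub(0, 0) = 0
  node8 = min2(0, 0) = 0
  node9 = mul(0, 0) = 0
  node10 = max2(0, 0) = 0
  node11 = max2(0, 0) = 0

Propagation after the edit:
  input2 feeds no computation that the output demands — nothing is marked dirty and nothing runs.

Key observation: input2 is never demanded by the output, so the edit triggers no recomputation at all.

New value of node11: 0.
Derived signals that run: none — 0 in total.
Values that change: input2.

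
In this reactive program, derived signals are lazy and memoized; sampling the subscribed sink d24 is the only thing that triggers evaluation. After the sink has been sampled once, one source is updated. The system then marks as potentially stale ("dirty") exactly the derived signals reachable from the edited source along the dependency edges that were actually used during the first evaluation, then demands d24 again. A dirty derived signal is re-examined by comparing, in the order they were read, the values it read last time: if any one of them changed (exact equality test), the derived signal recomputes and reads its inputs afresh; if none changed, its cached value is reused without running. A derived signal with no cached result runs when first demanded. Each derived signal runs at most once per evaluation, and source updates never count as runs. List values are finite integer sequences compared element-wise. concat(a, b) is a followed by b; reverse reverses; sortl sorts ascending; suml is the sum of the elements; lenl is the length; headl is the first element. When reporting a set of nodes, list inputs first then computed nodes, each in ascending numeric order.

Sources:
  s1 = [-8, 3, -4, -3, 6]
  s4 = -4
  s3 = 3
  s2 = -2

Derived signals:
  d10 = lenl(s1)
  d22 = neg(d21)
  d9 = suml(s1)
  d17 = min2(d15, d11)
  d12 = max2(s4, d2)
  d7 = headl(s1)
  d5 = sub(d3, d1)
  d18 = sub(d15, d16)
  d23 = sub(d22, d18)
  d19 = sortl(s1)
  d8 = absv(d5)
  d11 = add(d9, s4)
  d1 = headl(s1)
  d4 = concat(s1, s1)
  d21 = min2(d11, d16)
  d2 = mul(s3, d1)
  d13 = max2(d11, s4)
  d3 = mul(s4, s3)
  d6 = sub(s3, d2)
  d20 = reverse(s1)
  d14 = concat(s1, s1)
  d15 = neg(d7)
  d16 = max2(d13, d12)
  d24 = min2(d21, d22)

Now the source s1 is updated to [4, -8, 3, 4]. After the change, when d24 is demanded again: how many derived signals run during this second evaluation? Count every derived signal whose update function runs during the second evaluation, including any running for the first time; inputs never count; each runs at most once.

10 derived signals run: d1, d2, d9, d11, d12, d13, d16, d21, d22, d24.

First demand of the output computes:
  d1 = headl([-8, 3, -4, -3, 6]) = -8
  d2 = mul(3, -8) = -24
  d9 = suml([-8, 3, -4, -3, 6]) = -6
  d11 = add(-6, -4) = -10
  d12 = max2(-4, -24) = -4
  d13 = max2(-10, -4) = -4
  d16 = max2(-4, -4) = -4
  d21 = min2(-10, -4) = -10
  d22 = neg(-10) = 10
  d24 = min2(-10, 10) = -10

After the edit, cleaning proceeds:
  d1: a read changed (s1 [-8, 3, -4, -3, 6]->[4, -8, 3, 4]) — executes, giving 4.
  d2: a read changed (d1 -8->4) — executes, giving 12.
  d9: a read changed (s1 [-8, 3, -4, -3, 6]->[4, -8, 3, 4]) — executes, giving 3.
  d11: a read changed (d9 -6->3) — executes, giving -1.
  d12: a read changed (d2 -24->12) — executes, giving 12.
  d13: a read changed (d11 -10->-1) — executes, giving -1.
  d16: a read changed (d13 -4->-1; d12 -4->12) — executes, giving 12.
  d21: a read changed (d11 -10->-1; d16 -4->12) — executes, giving -1.
  d22: a read changed (d21 -10->-1) — executes, giving 1.
  d24: a read changed (d21 -10->-1; d22 10->1) — executes, giving -1.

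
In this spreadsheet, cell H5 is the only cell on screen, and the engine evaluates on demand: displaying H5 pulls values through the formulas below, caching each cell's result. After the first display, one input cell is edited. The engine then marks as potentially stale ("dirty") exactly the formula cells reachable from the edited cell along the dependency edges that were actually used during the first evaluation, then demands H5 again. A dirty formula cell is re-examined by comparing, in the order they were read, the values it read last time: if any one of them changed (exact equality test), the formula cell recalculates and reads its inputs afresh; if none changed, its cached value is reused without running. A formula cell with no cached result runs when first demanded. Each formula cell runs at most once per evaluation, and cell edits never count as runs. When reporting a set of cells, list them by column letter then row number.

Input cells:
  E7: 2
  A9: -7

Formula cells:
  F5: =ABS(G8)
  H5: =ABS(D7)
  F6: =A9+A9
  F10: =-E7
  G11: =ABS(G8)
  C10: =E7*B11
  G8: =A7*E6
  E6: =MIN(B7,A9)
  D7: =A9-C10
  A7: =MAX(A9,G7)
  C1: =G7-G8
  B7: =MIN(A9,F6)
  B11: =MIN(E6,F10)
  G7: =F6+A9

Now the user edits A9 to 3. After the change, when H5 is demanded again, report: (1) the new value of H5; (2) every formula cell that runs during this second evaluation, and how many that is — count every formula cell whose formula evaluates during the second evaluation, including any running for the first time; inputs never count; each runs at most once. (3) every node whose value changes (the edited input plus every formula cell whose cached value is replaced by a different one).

H5 now evaluates to 7.
Run set: B7, B11, C10, D7, E6, F6, H5 (7 run).
Changed values: A9, B7, B11, C10, D7, E6, F6, H5.

Initial pass — values computed on the first demand:
  F6 = -7 + -7 = -14
  B7 = MIN(-7, -14) = -14
  E6 = MIN(-14, -7) = -14
  F10 = -(2) = -2
  B11 = MIN(-14, -2) = -14
  C10 = 2 * -14 = -28
  D7 = -7 - -28 = 21
  H5 = ABS(21) = 21

Second demand — change propagation:
  F6: re-runs because A9 -7->3; A9 -7->3; new result 6.
  B7: re-runs because A9 -7->3; F6 -14->6; new result 3.
  E6: re-runs because B7 -14->3; A9 -7->3; new result 3.
  B11: re-runs because E6 -14->3; new result -2.
  C10: re-runs because B11 -14->-2; new result -4.
  D7: re-runs because A9 -7->3; C10 -28->-4; new result 7.
  H5: re-runs because D7 21->7; new result 7.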